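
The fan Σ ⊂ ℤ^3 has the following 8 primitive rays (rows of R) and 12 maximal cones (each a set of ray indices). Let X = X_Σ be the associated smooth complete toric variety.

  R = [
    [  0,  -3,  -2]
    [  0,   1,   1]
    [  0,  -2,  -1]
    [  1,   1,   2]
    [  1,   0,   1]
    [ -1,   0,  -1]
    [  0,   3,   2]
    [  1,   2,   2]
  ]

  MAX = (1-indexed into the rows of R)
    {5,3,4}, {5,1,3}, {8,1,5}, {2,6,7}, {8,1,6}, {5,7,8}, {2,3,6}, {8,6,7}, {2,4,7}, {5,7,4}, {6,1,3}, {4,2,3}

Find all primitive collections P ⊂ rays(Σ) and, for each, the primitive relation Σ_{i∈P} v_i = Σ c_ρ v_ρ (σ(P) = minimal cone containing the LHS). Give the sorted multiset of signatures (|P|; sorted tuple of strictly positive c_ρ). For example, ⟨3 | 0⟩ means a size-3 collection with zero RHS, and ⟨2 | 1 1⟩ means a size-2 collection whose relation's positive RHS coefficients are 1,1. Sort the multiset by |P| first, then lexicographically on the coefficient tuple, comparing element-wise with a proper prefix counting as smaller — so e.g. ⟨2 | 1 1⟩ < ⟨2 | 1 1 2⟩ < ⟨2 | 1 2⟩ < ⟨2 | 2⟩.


10 collections generate NE(X_Σ); each relation:

  {1,7}:  v_{1} + v_{7} = 0  ⟹  sig = ⟨2 | 0⟩
  {5,6}:  v_{5} + v_{6} = 0  ⟹  sig = ⟨2 | 0⟩
  {1,2}:  v_{1} + v_{2} = v_{3}  ⟹  sig = ⟨2 | 1⟩
  {2,5}:  v_{2} + v_{5} = v_{4}  ⟹  sig = ⟨2 | 1⟩
  {3,7}:  v_{3} + v_{7} = v_{2}  ⟹  sig = ⟨2 | 1⟩
  {3,8}:  v_{3} + v_{8} = v_{5}  ⟹  sig = ⟨2 | 1⟩
  {4,6}:  v_{4} + v_{6} = v_{2}  ⟹  sig = ⟨2 | 1⟩
  {1,4}:  v_{1} + v_{4} = v_{3} + v_{5}  ⟹  sig = ⟨2 | 1 1⟩
  {2,8}:  v_{2} + v_{8} = v_{5} + v_{7}  ⟹  sig = ⟨2 | 1 1⟩
  {4,8}:  v_{4} + v_{8} = 2·v_{5} + v_{7}  ⟹  sig = ⟨2 | 1 2⟩

so the primitive-relation signature multiset is
    ⟨2 | 0⟩
    ⟨2 | 0⟩
    ⟨2 | 1⟩
    ⟨2 | 1⟩
    ⟨2 | 1⟩
    ⟨2 | 1⟩
    ⟨2 | 1⟩
    ⟨2 | 1 1⟩
    ⟨2 | 1 1⟩
    ⟨2 | 1 2⟩


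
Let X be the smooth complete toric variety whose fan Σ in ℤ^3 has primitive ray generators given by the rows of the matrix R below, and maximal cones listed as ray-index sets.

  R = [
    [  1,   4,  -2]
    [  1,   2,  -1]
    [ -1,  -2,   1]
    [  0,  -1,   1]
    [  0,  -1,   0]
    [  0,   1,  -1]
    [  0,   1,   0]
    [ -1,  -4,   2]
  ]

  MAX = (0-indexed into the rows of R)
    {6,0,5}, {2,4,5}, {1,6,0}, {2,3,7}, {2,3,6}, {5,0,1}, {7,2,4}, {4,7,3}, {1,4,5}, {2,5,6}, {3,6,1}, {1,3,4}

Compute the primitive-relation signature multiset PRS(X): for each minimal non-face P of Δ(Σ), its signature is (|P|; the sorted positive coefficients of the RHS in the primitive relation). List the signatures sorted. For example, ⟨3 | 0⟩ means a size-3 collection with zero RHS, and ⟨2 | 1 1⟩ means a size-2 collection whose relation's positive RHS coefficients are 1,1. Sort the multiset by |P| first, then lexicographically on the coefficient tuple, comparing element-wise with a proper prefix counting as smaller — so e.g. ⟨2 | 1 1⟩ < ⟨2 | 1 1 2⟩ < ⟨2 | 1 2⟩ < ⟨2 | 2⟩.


Σ has 12 primitive collections:

  • {0,7}:  v_{0} + v_{7} = 0  →  sig = ⟨2 | 0⟩
  • {1,2}:  v_{1} + v_{2} = 0  →  sig = ⟨2 | 0⟩
  • {3,5}:  v_{3} + v_{5} = 0  →  sig = ⟨2 | 0⟩
  • {4,6}:  v_{4} + v_{6} = 0  →  sig = ⟨2 | 0⟩
  • {0,2}:  v_{0} + v_{2} = v_{5} + v_{6}  →  sig = ⟨2 | 1 1⟩
  • {0,3}:  v_{0} + v_{3} = v_{1} + v_{6}  →  sig = ⟨2 | 1 1⟩
  • {0,4}:  v_{0} + v_{4} = v_{1} + v_{5}  →  sig = ⟨2 | 1 1⟩
  • {1,7}:  v_{1} + v_{7} = v_{3} + v_{4}  →  sig = ⟨2 | 1 1⟩
  • {5,7}:  v_{5} + v_{7} = v_{2} + v_{4}  →  sig = ⟨2 | 1 1⟩
  • {6,7}:  v_{6} + v_{7} = v_{2} + v_{3}  →  sig = ⟨2 | 1 1⟩
  • {1,5,6}:  v_{1} + v_{5} + v_{6} = v_{0}  →  sig = ⟨3 | 1⟩
  • {2,3,4}:  v_{2} + v_{3} + v_{4} = v_{7}  →  sig = ⟨3 | 1⟩

Hence PRS(X_Σ) =
    ⟨2 | 0⟩
    ⟨2 | 0⟩
    ⟨2 | 0⟩
    ⟨2 | 0⟩
    ⟨2 | 1 1⟩
    ⟨2 | 1 1⟩
    ⟨2 | 1 1⟩
    ⟨2 | 1 1⟩
    ⟨2 | 1 1⟩
    ⟨2 | 1 1⟩
    ⟨3 | 1⟩
    ⟨3 | 1⟩


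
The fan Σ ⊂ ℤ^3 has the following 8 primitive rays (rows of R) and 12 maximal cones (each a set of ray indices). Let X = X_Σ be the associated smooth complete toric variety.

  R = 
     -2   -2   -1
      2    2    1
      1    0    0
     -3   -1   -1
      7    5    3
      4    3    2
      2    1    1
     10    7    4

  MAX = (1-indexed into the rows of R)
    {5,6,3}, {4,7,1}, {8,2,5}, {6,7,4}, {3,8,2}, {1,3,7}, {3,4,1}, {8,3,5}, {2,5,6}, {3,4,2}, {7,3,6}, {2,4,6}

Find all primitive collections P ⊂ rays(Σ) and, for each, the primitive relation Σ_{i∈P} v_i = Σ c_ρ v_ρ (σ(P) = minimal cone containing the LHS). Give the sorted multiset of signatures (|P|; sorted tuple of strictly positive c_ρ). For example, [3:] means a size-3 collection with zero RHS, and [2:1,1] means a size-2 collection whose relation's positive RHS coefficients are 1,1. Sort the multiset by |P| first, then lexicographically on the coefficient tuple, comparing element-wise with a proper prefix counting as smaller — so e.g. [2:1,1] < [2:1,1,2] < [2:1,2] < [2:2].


Σ has 14 primitive collections:

  {1,2}:  v_{1} + v_{2} = 0 ; sig = [2:]
  {1,6}:  v_{1} + v_{6} = v_{7} ; sig = [2:1]
  {2,7}:  v_{2} + v_{7} = v_{6} ; sig = [2:1]
  {1,5}:  v_{1} + v_{5} = v_{3} + v_{6} ; sig = [2:1,1]
  {1,8}:  v_{1} + v_{8} = v_{3} + v_{5} ; sig = [2:1,1]
  {7,8}:  v_{7} + v_{8} = v_{3} + v_{5} + v_{6} ; sig = [2:1,1,1]
  {5,7}:  v_{5} + v_{7} = v_{3} + 2·v_{6} ; sig = [2:1,2]
  {4,8}:  v_{4} + v_{8} = 3·v_{2} + v_{3} ; sig = [2:1,3]
  {4,5}:  v_{4} + v_{5} = 2·v_{2} ; sig = [2:2]
  {6,8}:  v_{6} + v_{8} = 2·v_{5} ; sig = [2:2]
  {3,4,7}:  v_{3} + v_{4} + v_{7} = 0 ; sig = [3:]
  {2,3,5}:  v_{2} + v_{3} + v_{5} = v_{8} ; sig = [3:1]
  {2,3,6}:  v_{2} + v_{3} + v_{6} = v_{5} ; sig = [3:1]
  {3,4,6}:  v_{3} + v_{4} + v_{6} = v_{2} ; sig = [3:1]

Sorted signature multiset PRS(X):
    |P|=2: 10 collections, coeffs (), (1), (1), (1,1), (1,1), (1,1,1), (1,2), (1,3), (2), (2)
    |P|=3: 4 collections, coeffs (), (1), (1), (1)


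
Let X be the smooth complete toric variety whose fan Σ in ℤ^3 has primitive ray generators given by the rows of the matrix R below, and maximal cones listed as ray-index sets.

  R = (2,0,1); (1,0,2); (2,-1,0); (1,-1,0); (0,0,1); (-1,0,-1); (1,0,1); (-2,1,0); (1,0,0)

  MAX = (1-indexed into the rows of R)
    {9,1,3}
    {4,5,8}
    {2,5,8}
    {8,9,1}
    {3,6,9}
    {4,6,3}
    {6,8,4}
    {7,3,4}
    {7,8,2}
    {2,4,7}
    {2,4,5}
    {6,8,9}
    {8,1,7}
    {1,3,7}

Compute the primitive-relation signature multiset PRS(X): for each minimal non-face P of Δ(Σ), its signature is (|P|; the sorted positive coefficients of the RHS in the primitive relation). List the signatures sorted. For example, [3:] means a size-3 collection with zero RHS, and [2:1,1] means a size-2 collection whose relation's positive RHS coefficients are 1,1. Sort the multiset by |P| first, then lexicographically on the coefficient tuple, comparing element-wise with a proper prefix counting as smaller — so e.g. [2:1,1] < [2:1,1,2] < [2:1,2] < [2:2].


17 collections generate NE(X_Σ); each relation:

  {3,8}:  v_{3} + v_{8} = 0  so sig = [2:]
  {6,7}:  v_{6} + v_{7} = 0  so sig = [2:]
  {1,6}:  v_{1} + v_{6} = v_{9}  so sig = [2:1]
  {2,6}:  v_{2} + v_{6} = v_{5}  so sig = [2:1]
  {4,9}:  v_{4} + v_{9} = v_{3}  so sig = [2:1]
  {5,7}:  v_{5} + v_{7} = v_{2}  so sig = [2:1]
  {5,9}:  v_{5} + v_{9} = v_{7}  so sig = [2:1]
  {7,9}:  v_{7} + v_{9} = v_{1}  so sig = [2:1]
  {1,4}:  v_{1} + v_{4} = v_{3} + v_{7}  so sig = [2:1,1]
  {3,5}:  v_{3} + v_{5} = v_{4} + v_{7}  so sig = [2:1,1]
  {5,6}:  v_{5} + v_{6} = v_{4} + v_{8}  so sig = [2:1,1]
  {2,3}:  v_{2} + v_{3} = v_{4} + 2·v_{7}  so sig = [2:1,2]
  {1,5}:  v_{1} + v_{5} = 2·v_{7}  so sig = [2:2]
  {2,9}:  v_{2} + v_{9} = 2·v_{7}  so sig = [2:2]
  {1,2}:  v_{1} + v_{2} = 3·v_{7}  so sig = [2:3]
  {4,7,8}:  v_{4} + v_{7} + v_{8} = v_{5}  so sig = [3:1]
  {2,4,8}:  v_{2} + v_{4} + v_{8} = 2·v_{5}  so sig = [3:2]

Sorted signature multiset PRS(X):
[[2:], [2:], [2:1], [2:1], [2:1], [2:1], [2:1], [2:1], [2:1,1], [2:1,1], [2:1,1], [2:1,2], [2:2], [2:2], [2:3], [3:1], [3:2]]


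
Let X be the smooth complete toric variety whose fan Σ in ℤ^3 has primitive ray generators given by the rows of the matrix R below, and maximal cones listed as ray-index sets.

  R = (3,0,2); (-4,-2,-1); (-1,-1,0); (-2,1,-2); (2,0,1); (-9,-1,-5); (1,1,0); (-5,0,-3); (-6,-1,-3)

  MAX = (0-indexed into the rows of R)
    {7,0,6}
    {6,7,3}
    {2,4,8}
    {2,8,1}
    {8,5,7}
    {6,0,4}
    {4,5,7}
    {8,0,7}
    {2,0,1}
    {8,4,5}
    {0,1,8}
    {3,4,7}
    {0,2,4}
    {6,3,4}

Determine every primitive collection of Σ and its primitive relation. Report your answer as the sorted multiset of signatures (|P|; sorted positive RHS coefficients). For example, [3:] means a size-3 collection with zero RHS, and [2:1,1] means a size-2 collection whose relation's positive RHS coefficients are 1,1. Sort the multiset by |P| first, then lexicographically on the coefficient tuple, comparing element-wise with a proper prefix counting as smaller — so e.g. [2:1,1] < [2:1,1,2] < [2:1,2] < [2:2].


Σ has 20 primitive collections:

  • {2,6}:  v_{2} + v_{6} = 0 — sig = [2:]
  • {0,3}:  v_{0} + v_{3} = v_{6} — sig = [2:1]
  • {0,5}:  v_{0} + v_{5} = v_{8} — sig = [2:1]
  • {1,3}:  v_{1} + v_{3} = v_{8} — sig = [2:1]
  • {2,7}:  v_{2} + v_{7} = v_{8} — sig = [2:1]
  • {6,8}:  v_{6} + v_{8} = v_{7} — sig = [2:1]
  • {1,6}:  v_{1} + v_{6} = v_{0} + v_{8} — sig = [2:1,1]
  • {2,3}:  v_{2} + v_{3} = v_{4} + v_{7} — sig = [2:1,1]
  • {1,5}:  v_{1} + v_{5} = v_{2} + 2·v_{8} — sig = [2:1,2]
  • {1,7}:  v_{1} + v_{7} = v_{0} + 2·v_{8} — sig = [2:1,2]
  • {2,5}:  v_{2} + v_{5} = v_{4} + 2·v_{8} — sig = [2:1,2]
  • {3,8}:  v_{3} + v_{8} = v_{4} + 2·v_{7} — sig = [2:1,2]
  • {5,6}:  v_{5} + v_{6} = v_{4} + 2·v_{7} — sig = [2:1,2]
  • {1,4}:  v_{1} + v_{4} = 2·v_{2} — sig = [2:2]
  • {3,5}:  v_{3} + v_{5} = 2·v_{4} + 3·v_{7} — sig = [2:2,3]
  • {0,4,7}:  v_{0} + v_{4} + v_{7} = 0 — sig = [3:]
  • {0,2,8}:  v_{0} + v_{2} + v_{8} = v_{1} — sig = [3:1]
  • {0,4,8}:  v_{0} + v_{4} + v_{8} = v_{2} — sig = [3:1]
  • {4,6,7}:  v_{4} + v_{6} + v_{7} = v_{3} — sig = [3:1]
  • {4,7,8}:  v_{4} + v_{7} + v_{8} = v_{5} — sig = [3:1]

Sorted signature multiset PRS(X):
{ [2:],  [2:1] ×5,  [2:1,1] ×2,  [2:1,2] ×5,  [2:2],  [2:2,3],  [3:],  [3:1] ×4 }


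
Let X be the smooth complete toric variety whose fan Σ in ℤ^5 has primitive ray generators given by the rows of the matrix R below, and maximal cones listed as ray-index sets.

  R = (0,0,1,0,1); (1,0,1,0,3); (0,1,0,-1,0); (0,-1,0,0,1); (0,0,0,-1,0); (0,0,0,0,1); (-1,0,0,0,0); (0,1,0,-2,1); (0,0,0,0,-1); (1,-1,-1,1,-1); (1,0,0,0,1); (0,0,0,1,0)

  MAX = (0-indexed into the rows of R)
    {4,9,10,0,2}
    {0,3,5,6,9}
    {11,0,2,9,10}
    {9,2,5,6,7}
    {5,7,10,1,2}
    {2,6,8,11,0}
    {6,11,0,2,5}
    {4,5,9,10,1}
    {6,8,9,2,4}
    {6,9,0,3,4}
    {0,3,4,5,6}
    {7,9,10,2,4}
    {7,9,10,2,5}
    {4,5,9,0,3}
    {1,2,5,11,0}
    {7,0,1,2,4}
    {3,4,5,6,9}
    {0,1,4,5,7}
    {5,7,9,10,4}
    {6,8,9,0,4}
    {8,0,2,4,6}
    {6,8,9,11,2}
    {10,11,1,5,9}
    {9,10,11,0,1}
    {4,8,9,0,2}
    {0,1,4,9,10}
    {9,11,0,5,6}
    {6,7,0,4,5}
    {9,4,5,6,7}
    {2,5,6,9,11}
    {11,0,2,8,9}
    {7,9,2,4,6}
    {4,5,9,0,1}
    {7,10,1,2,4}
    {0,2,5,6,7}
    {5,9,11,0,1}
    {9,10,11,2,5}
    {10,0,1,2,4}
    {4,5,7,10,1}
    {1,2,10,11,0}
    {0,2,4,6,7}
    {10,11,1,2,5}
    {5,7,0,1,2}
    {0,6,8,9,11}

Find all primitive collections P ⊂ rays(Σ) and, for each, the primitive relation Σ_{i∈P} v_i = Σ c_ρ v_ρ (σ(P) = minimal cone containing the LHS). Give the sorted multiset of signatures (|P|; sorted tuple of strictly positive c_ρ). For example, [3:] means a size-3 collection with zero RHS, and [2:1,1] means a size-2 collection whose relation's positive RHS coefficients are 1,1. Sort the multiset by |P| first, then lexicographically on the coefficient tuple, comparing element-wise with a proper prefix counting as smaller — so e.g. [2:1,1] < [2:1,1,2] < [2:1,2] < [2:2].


Minimal non-faces — 23 found among 12 rays, 44 max cones:

  {4,11}:  v_{4} + v_{11} = 0 — sig = [2:]
  {5,8}:  v_{5} + v_{8} = 0 — sig = [2:]
  {6,10}:  v_{6} + v_{10} = v_{5} — sig = [2:1]
  {1,8}:  v_{1} + v_{8} = v_{0} + v_{10} — sig = [2:1,1]
  {2,3}:  v_{2} + v_{3} = v_{4} + v_{5} — sig = [2:1,1]
  {7,8}:  v_{7} + v_{8} = v_{2} + v_{4} — sig = [2:1,1]
  {7,11}:  v_{7} + v_{11} = v_{2} + v_{5} — sig = [2:1,1]
  {8,10}:  v_{8} + v_{10} = v_{0} + v_{2} + v_{9} — sig = [2:1,1,1]
  {3,8}:  v_{3} + v_{8} = v_{0} + v_{4} + v_{6} + v_{9} — sig = [2:1,1,1,1]
  {3,11}:  v_{3} + v_{11} = v_{0} + v_{5} + v_{6} + v_{9} — sig = [2:1,1,1,1]
  {3,10}:  v_{3} + v_{10} = v_{0} + v_{4} + 2·v_{5} + v_{9} — sig = [2:1,1,1,2]
  {1,3}:  v_{1} + v_{3} = 2·v_{0} + v_{4} + 3·v_{5} + v_{9} — sig = [2:1,1,2,3]
  {1,6}:  v_{1} + v_{6} = v_{0} + 2·v_{5} — sig = [2:1,2]
  {3,7}:  v_{3} + v_{7} = 2·v_{4} + 2·v_{5} — sig = [2:2,2]
  {0,5,10}:  v_{0} + v_{5} + v_{10} = v_{1} — sig = [3:1]
  {2,4,5}:  v_{2} + v_{4} + v_{5} = v_{7} — sig = [3:1]
  {0,7,9}:  v_{0} + v_{7} + v_{9} = v_{4} + v_{10} — sig = [3:1,1]
  {0,7,10}:  v_{0} + v_{7} + v_{10} = v_{1} + v_{2} + v_{4} — sig = [3:1,1,1]
  {1,7,9}:  v_{1} + v_{7} + v_{9} = v_{4} + v_{5} + 2·v_{10} — sig = [3:1,1,2]
  {1,2,9}:  v_{1} + v_{2} + v_{9} = 2·v_{10} — sig = [3:2]
  {0,2,6,9}:  v_{0} + v_{2} + v_{6} + v_{9} = 0 — sig = [4:]
  {0,2,5,9}:  v_{0} + v_{2} + v_{5} + v_{9} = v_{10} — sig = [4:1]
  {0,4,5,6,9}:  v_{0} + v_{4} + v_{5} + v_{6} + v_{9} = v_{3} — sig = [5:1]

Hence PRS(X_Σ) =
    [2:]
    [2:]
    [2:1]
    [2:1,1]
    [2:1,1]
    [2:1,1]
    [2:1,1]
    [2:1,1,1]
    [2:1,1,1,1]
    [2:1,1,1,1]
    [2:1,1,1,2]
    [2:1,1,2,3]
    [2:1,2]
    [2:2,2]
    [3:1]
    [3:1]
    [3:1,1]
    [3:1,1,1]
    [3:1,1,2]
    [3:2]
    [4:]
    [4:1]
    [5:1]


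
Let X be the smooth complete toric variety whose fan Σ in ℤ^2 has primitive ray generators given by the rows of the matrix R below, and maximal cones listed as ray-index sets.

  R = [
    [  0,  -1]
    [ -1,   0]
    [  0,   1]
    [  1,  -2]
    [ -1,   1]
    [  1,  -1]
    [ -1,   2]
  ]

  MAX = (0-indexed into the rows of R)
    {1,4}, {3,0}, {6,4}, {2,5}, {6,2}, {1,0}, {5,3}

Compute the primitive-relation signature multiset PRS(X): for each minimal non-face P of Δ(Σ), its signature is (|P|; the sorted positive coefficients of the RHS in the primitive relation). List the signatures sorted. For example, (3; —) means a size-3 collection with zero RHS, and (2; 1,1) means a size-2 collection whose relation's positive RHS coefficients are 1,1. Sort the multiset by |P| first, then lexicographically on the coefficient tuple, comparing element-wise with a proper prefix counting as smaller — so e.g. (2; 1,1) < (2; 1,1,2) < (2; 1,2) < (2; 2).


Δ(Σ) — 7 vertices, 14 min non-faces:

  P={0,2}:  v_{0} + v_{2} = 0 ; sig = (2; —)
  P={3,6}:  v_{3} + v_{6} = 0 ; sig = (2; —)
  P={4,5}:  v_{4} + v_{5} = 0 ; sig = (2; —)
  P={0,4}:  v_{0} + v_{4} = v_{1} ; sig = (2; 1)
  P={0,5}:  v_{0} + v_{5} = v_{3} ; sig = (2; 1)
  P={0,6}:  v_{0} + v_{6} = v_{4} ; sig = (2; 1)
  P={1,2}:  v_{1} + v_{2} = v_{4} ; sig = (2; 1)
  P={1,5}:  v_{1} + v_{5} = v_{0} ; sig = (2; 1)
  P={2,3}:  v_{2} + v_{3} = v_{5} ; sig = (2; 1)
  P={2,4}:  v_{2} + v_{4} = v_{6} ; sig = (2; 1)
  P={3,4}:  v_{3} + v_{4} = v_{0} ; sig = (2; 1)
  P={5,6}:  v_{5} + v_{6} = v_{2} ; sig = (2; 1)
  P={1,3}:  v_{1} + v_{3} = 2·v_{0} ; sig = (2; 2)
  P={1,6}:  v_{1} + v_{6} = 2·v_{4} ; sig = (2; 2)

Hence PRS(X_Σ) =
    |P|=2: 14 collections, coeffs (), (), (), (1), (1), (1), (1), (1), (1), (1), (1), (1), (2), (2)


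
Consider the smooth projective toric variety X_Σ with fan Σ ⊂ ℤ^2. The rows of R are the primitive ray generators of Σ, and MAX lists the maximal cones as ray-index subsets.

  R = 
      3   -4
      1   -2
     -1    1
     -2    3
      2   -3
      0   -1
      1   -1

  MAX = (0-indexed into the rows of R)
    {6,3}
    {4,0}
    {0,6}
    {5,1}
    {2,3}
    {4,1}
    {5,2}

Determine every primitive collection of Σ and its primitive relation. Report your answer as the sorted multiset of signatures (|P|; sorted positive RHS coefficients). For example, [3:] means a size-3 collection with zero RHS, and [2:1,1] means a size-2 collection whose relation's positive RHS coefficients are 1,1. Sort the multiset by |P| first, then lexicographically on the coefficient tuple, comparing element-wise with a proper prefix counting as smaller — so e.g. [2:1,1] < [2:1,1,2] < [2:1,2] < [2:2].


Minimal non-faces — 14 found among 7 rays, 7 max cones:

  {2,6}:  v_{2} + v_{6} = 0  →  sig = [2:]
  {3,4}:  v_{3} + v_{4} = 0  →  sig = [2:]
  {0,2}:  v_{0} + v_{2} = v_{4}  →  sig = [2:1]
  {0,3}:  v_{0} + v_{3} = v_{6}  →  sig = [2:1]
  {1,2}:  v_{1} + v_{2} = v_{5}  →  sig = [2:1]
  {1,3}:  v_{1} + v_{3} = v_{2}  →  sig = [2:1]
  {1,6}:  v_{1} + v_{6} = v_{4}  →  sig = [2:1]
  {2,4}:  v_{2} + v_{4} = v_{1}  →  sig = [2:1]
  {4,6}:  v_{4} + v_{6} = v_{0}  →  sig = [2:1]
  {5,6}:  v_{5} + v_{6} = v_{1}  →  sig = [2:1]
  {0,5}:  v_{0} + v_{5} = v_{1} + v_{4}  →  sig = [2:1,1]
  {0,1}:  v_{0} + v_{1} = 2·v_{4}  →  sig = [2:2]
  {3,5}:  v_{3} + v_{5} = 2·v_{2}  →  sig = [2:2]
  {4,5}:  v_{4} + v_{5} = 2·v_{1}  →  sig = [2:2]

Sorted signature multiset PRS(X):
[[2:], [2:], [2:1], [2:1], [2:1], [2:1], [2:1], [2:1], [2:1], [2:1], [2:1,1], [2:2], [2:2], [2:2]]


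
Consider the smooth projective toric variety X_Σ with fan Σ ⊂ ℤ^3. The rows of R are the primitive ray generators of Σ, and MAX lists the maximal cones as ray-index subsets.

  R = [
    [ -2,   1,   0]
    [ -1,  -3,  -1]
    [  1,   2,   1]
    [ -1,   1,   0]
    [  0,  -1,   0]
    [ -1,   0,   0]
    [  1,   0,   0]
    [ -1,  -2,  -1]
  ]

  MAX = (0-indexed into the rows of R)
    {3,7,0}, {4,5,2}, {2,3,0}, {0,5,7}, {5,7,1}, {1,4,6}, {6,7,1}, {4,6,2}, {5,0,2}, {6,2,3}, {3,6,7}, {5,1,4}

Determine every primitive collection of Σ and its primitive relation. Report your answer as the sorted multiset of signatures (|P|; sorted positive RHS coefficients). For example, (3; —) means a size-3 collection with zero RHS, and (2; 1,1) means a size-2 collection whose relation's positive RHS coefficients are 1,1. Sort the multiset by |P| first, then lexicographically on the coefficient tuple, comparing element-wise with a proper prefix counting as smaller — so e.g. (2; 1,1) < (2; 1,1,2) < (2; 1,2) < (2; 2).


Primitive collections (10):

  • {2,7}:  v_{2} + v_{7} = 0  so sig = (2; —)
  • {5,6}:  v_{5} + v_{6} = 0  so sig = (2; —)
  • {0,6}:  v_{0} + v_{6} = v_{3}  so sig = (2; 1)
  • {1,2}:  v_{1} + v_{2} = v_{4}  so sig = (2; 1)
  • {3,4}:  v_{3} + v_{4} = v_{5}  so sig = (2; 1)
  • {3,5}:  v_{3} + v_{5} = v_{0}  so sig = (2; 1)
  • {4,7}:  v_{4} + v_{7} = v_{1}  so sig = (2; 1)
  • {1,3}:  v_{1} + v_{3} = v_{5} + v_{7}  so sig = (2; 1,1)
  • {0,1}:  v_{0} + v_{1} = 2·v_{5} + v_{7}  so sig = (2; 1,2)
  • {0,4}:  v_{0} + v_{4} = 2·v_{5}  so sig = (2; 2)

Signatures (|P|; sorted positive RHS coefficients), sorted:
{ (2; —) ×2,  (2; 1) ×5,  (2; 1,1),  (2; 1,2),  (2; 2) }


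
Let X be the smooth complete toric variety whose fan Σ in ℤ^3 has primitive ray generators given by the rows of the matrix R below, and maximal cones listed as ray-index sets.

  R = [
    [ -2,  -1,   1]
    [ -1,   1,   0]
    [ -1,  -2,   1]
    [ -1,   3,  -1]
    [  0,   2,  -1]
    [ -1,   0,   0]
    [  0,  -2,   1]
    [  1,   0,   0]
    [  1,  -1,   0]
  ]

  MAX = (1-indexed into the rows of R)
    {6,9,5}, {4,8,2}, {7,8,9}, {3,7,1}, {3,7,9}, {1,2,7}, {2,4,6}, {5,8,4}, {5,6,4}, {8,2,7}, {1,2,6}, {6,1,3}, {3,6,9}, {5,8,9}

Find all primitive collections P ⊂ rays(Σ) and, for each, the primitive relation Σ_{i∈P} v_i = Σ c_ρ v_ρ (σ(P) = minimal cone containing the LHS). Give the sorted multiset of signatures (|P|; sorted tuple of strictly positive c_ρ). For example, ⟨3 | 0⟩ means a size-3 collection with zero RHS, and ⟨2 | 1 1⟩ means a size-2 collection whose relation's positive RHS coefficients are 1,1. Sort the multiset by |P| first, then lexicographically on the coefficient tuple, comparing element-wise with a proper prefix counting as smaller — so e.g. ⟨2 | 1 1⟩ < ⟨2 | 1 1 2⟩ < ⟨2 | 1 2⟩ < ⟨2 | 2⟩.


Primitive collections (15):

  P = {2,9}:  v_{2} + v_{9} = 0  ⇒ sig = ⟨2 | 0⟩
  P = {5,7}:  v_{5} + v_{7} = 0  ⇒ sig = ⟨2 | 0⟩
  P = {6,8}:  v_{6} + v_{8} = 0  ⇒ sig = ⟨2 | 0⟩
  P = {1,9}:  v_{1} + v_{9} = v_{3}  ⇒ sig = ⟨2 | 1⟩
  P = {2,3}:  v_{2} + v_{3} = v_{1}  ⇒ sig = ⟨2 | 1⟩
  P = {2,5}:  v_{2} + v_{5} = v_{4}  ⇒ sig = ⟨2 | 1⟩
  P = {3,5}:  v_{3} + v_{5} = v_{6}  ⇒ sig = ⟨2 | 1⟩
  P = {3,8}:  v_{3} + v_{8} = v_{7}  ⇒ sig = ⟨2 | 1⟩
  P = {4,7}:  v_{4} + v_{7} = v_{2}  ⇒ sig = ⟨2 | 1⟩
  P = {4,9}:  v_{4} + v_{9} = v_{5}  ⇒ sig = ⟨2 | 1⟩
  P = {6,7}:  v_{6} + v_{7} = v_{3}  ⇒ sig = ⟨2 | 1⟩
  P = {1,5}:  v_{1} + v_{5} = v_{2} + v_{6}  ⇒ sig = ⟨2 | 1 1⟩
  P = {1,8}:  v_{1} + v_{8} = v_{2} + v_{7}  ⇒ sig = ⟨2 | 1 1⟩
  P = {3,4}:  v_{3} + v_{4} = v_{2} + v_{6}  ⇒ sig = ⟨2 | 1 1⟩
  P = {1,4}:  v_{1} + v_{4} = 2·v_{2} + v_{6}  ⇒ sig = ⟨2 | 1 2⟩

Sorted signature multiset PRS(X):
{ ⟨2 | 0⟩ ×3,  ⟨2 | 1⟩ ×8,  ⟨2 | 1 1⟩ ×3,  ⟨2 | 1 2⟩ }


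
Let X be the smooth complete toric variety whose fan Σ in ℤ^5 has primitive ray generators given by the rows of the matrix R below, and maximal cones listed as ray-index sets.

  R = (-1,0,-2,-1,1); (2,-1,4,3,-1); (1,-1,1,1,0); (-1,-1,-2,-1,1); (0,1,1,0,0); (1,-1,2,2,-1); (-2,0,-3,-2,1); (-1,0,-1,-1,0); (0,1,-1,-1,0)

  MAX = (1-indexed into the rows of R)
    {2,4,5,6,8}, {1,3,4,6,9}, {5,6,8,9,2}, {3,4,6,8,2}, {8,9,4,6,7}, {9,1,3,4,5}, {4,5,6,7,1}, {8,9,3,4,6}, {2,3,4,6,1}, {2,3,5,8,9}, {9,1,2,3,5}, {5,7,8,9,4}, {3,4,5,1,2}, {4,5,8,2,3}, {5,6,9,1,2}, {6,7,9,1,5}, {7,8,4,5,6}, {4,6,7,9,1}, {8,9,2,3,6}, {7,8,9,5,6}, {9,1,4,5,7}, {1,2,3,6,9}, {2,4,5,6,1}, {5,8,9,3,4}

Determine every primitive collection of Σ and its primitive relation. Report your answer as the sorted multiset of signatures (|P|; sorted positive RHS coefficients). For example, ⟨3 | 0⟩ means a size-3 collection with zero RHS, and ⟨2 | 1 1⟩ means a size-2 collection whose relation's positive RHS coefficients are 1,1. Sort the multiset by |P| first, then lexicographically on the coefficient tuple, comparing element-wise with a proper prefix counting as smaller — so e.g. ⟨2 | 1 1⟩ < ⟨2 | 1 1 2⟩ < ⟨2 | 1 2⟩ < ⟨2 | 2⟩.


Primitive collections (6):

  P = {1,8}:  v_{1} + v_{8} = v_{7}  ⇒ sig = ⟨2 | 1⟩
  P = {3,7}:  v_{3} + v_{7} = v_{4}  ⇒ sig = ⟨2 | 1⟩
  P = {2,7}:  v_{2} + v_{7} = v_{4} + v_{5} + v_{6}  ⇒ sig = ⟨2 | 1 1 1⟩
  P = {2,4,9}:  v_{2} + v_{4} + v_{9} = v_{3}  ⇒ sig = ⟨3 | 1⟩
  P = {3,5,6}:  v_{3} + v_{5} + v_{6} = v_{2}  ⇒ sig = ⟨3 | 1⟩
  P = {4,5,6,9}:  v_{4} + v_{5} + v_{6} + v_{9} = 0  ⇒ sig = ⟨4 | 0⟩

Hence PRS(X_Σ) =
    |P|=2: 3 collections, coeffs (1), (1), (1,1,1)
    |P|=3: 2 collections, coeffs (1), (1)
    |P|=4: 1 collection, coeffs ()


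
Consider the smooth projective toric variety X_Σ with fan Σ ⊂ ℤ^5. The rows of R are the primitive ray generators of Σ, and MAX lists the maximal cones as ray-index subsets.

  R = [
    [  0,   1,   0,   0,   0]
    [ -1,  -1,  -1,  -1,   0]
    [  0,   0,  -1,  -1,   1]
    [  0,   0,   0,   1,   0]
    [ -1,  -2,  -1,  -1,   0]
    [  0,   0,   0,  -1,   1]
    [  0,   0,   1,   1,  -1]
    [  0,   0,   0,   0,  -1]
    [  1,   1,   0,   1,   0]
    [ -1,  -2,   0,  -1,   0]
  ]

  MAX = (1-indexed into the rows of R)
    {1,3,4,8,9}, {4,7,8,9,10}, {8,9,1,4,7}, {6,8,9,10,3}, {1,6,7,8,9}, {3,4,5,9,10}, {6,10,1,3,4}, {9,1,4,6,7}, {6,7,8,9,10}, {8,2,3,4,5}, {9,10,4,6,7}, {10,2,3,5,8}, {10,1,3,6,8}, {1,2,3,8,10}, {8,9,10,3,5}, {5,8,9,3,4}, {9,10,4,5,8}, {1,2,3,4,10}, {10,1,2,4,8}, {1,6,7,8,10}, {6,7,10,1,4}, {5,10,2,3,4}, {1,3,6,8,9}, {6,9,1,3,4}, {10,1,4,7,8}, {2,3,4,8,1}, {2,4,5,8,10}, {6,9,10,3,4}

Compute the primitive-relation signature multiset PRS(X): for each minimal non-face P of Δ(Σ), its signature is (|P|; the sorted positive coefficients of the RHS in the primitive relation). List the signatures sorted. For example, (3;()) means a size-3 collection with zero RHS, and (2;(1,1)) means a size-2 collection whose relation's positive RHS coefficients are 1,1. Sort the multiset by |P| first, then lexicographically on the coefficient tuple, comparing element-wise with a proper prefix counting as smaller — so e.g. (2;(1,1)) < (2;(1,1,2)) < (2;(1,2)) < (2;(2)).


Δ(Σ) — 10 vertices, 10 min non-faces:

  P = {3,7}:  v_{3} + v_{7} = 0  ⇒ sig = (2;())
  P = {1,5}:  v_{1} + v_{5} = v_{2}  ⇒ sig = (2;(1))
  P = {5,6}:  v_{5} + v_{6} = v_{3} + v_{10}  ⇒ sig = (2;(1,1))
  P = {2,6}:  v_{2} + v_{6} = v_{1} + v_{3} + v_{10}  ⇒ sig = (2;(1,1,1))
  P = {2,9}:  v_{2} + v_{9} = v_{3} + v_{4} + v_{8}  ⇒ sig = (2;(1,1,1))
  P = {5,7}:  v_{5} + v_{7} = v_{4} + v_{8} + v_{10}  ⇒ sig = (2;(1,1,1))
  P = {2,7}:  v_{2} + v_{7} = v_{1} + v_{4} + v_{8} + v_{10}  ⇒ sig = (2;(1,1,1,1))
  P = {1,9,10}:  v_{1} + v_{9} + v_{10} = 0  ⇒ sig = (3;())
  P = {4,6,8}:  v_{4} + v_{6} + v_{8} = 0  ⇒ sig = (3;())
  P = {3,4,8,10}:  v_{3} + v_{4} + v_{8} + v_{10} = v_{5}  ⇒ sig = (4;(1))

Sorted signature multiset PRS(X):
[(2;()), (2;(1)), (2;(1,1)), (2;(1,1,1)), (2;(1,1,1)), (2;(1,1,1)), (2;(1,1,1,1)), (3;()), (3;()), (4;(1))]


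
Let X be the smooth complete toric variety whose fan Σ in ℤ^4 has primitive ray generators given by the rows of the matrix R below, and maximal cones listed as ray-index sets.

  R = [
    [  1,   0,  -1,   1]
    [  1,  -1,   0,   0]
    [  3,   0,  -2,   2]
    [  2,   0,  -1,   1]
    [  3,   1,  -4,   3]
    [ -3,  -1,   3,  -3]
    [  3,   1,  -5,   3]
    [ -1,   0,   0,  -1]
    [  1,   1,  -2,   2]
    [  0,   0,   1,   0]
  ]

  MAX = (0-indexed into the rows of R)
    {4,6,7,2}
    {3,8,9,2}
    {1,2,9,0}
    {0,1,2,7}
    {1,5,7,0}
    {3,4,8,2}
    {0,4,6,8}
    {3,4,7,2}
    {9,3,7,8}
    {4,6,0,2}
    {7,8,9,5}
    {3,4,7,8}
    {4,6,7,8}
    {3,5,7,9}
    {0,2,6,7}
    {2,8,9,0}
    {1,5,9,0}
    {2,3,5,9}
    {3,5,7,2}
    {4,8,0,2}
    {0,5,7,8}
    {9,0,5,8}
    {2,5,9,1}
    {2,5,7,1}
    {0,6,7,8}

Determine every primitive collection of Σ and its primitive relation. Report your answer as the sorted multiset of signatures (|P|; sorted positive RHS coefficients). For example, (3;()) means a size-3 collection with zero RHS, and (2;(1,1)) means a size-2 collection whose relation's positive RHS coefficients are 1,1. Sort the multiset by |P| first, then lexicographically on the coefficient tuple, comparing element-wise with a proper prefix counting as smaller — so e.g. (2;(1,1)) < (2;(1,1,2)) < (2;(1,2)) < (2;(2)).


|primitive collections| = 19. Relations:

  P={0,3}:  v_{0} + v_{3} = v_{2}  →  sig = (2;(1))
  P={6,9}:  v_{6} + v_{9} = v_{4}  →  sig = (2;(1))
  P={4,5}:  v_{4} + v_{5} = v_{0} + v_{7}  →  sig = (2;(1,1))
  P={4,9}:  v_{4} + v_{9} = v_{3} + v_{8}  →  sig = (2;(1,1))
  P={3,6}:  v_{3} + v_{6} = v_{2} + v_{4} + v_{7}  →  sig = (2;(1,1,1))
  P={1,4}:  v_{1} + v_{4} = 2·v_{0} + v_{2} + v_{7}  →  sig = (2;(1,1,2))
  P={1,3}:  v_{1} + v_{3} = 2·v_{2} + v_{5}  →  sig = (2;(1,2))
  P={1,6}:  v_{1} + v_{6} = 3·v_{0} + v_{2} + 2·v_{7}  →  sig = (2;(1,2,3))
  P={1,8}:  v_{1} + v_{8} = 2·v_{0}  →  sig = (2;(2))
  P={5,6}:  v_{5} + v_{6} = 2·v_{0} + 2·v_{7}  →  sig = (2;(2,2))
  P={0,7,9}:  v_{0} + v_{7} + v_{9} = 0  →  sig = (3;())
  P={3,5,8}:  v_{3} + v_{5} + v_{8} = 0  →  sig = (3;())
  P={0,2,5}:  v_{0} + v_{2} + v_{5} = v_{1}  →  sig = (3;(1))
  P={0,4,7}:  v_{0} + v_{4} + v_{7} = v_{6}  →  sig = (3;(1))
  P={2,5,8}:  v_{2} + v_{5} + v_{8} = v_{0}  →  sig = (3;(1))
  P={2,7,8}:  v_{2} + v_{7} + v_{8} = v_{4}  →  sig = (3;(1))
  P={2,7,9}:  v_{2} + v_{7} + v_{9} = v_{3}  →  sig = (3;(1))
  P={1,7,9}:  v_{1} + v_{7} + v_{9} = v_{2} + v_{5}  →  sig = (3;(1,1))
  P={2,6,8}:  v_{2} + v_{6} + v_{8} = v_{0} + 2·v_{4}  →  sig = (3;(1,2))

Signatures (|P|; sorted positive RHS coefficients), sorted:
    |P|=2: 10 collections, coeffs (1), (1), (1,1), (1,1), (1,1,1), (1,1,2), (1,2), (1,2,3), (2), (2,2)
    |P|=3: 9 collections, coeffs (), (), (1), (1), (1), (1), (1), (1,1), (1,2)


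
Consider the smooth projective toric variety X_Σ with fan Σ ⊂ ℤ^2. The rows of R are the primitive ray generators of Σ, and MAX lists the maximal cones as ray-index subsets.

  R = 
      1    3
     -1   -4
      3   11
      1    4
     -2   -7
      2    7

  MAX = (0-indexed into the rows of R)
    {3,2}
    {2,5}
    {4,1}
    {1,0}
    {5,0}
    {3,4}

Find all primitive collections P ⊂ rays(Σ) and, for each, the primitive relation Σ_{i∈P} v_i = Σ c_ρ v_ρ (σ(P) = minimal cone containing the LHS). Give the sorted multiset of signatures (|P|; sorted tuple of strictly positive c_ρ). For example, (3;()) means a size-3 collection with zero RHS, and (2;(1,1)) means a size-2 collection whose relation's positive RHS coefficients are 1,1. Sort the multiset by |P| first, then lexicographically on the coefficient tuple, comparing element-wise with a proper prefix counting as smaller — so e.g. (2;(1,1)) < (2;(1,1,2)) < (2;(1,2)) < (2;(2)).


Minimal non-faces — 9 found among 6 rays, 6 max cones:

  {1,3}:  v_{1} + v_{3} = 0  ⇒ sig = (2;())
  {4,5}:  v_{4} + v_{5} = 0  ⇒ sig = (2;())
  {0,3}:  v_{0} + v_{3} = v_{5}  ⇒ sig = (2;(1))
  {0,4}:  v_{0} + v_{4} = v_{1}  ⇒ sig = (2;(1))
  {1,2}:  v_{1} + v_{2} = v_{5}  ⇒ sig = (2;(1))
  {1,5}:  v_{1} + v_{5} = v_{0}  ⇒ sig = (2;(1))
  {2,4}:  v_{2} + v_{4} = v_{3}  ⇒ sig = (2;(1))
  {3,5}:  v_{3} + v_{5} = v_{2}  ⇒ sig = (2;(1))
  {0,2}:  v_{0} + v_{2} = 2·v_{5}  ⇒ sig = (2;(2))

Sorted signature multiset PRS(X):
[(2;()), (2;()), (2;(1)), (2;(1)), (2;(1)), (2;(1)), (2;(1)), (2;(1)), (2;(2))]


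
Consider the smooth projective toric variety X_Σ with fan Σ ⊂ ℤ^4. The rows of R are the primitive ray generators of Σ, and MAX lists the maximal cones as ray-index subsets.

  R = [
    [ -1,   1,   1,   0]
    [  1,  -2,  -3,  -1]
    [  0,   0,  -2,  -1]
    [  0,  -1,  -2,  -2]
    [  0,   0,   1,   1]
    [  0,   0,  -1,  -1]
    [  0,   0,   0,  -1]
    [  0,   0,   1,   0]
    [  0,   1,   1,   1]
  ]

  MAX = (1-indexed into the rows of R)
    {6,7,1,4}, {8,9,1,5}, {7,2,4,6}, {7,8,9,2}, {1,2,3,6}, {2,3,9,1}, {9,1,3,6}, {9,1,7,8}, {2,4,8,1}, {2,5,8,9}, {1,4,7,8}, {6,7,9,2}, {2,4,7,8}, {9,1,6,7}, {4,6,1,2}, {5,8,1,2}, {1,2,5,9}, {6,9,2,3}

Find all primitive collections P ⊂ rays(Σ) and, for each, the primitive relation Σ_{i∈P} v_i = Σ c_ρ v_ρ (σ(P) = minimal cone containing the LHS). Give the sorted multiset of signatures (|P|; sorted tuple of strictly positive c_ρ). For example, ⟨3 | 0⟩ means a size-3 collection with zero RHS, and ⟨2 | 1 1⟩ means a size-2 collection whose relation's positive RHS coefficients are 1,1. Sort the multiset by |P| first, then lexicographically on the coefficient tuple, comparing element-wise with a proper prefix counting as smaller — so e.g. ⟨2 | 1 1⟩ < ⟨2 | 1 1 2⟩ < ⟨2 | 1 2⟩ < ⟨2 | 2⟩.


Σ has 12 primitive collections:

  {5,6}:  v_{5} + v_{6} = 0  ⇒ sig = ⟨2 | 0⟩
  {3,8}:  v_{3} + v_{8} = v_{6}  ⇒ sig = ⟨2 | 1⟩
  {4,9}:  v_{4} + v_{9} = v_{6}  ⇒ sig = ⟨2 | 1⟩
  {5,7}:  v_{5} + v_{7} = v_{8}  ⇒ sig = ⟨2 | 1⟩
  {6,8}:  v_{6} + v_{8} = v_{7}  ⇒ sig = ⟨2 | 1⟩
  {3,5}:  v_{3} + v_{5} = v_{1} + v_{2} + v_{9}  ⇒ sig = ⟨2 | 1 1 1⟩
  {4,5}:  v_{4} + v_{5} = v_{1} + v_{2} + v_{8}  ⇒ sig = ⟨2 | 1 1 1⟩
  {3,4}:  v_{3} + v_{4} = v_{1} + v_{2} + 2·v_{6}  ⇒ sig = ⟨2 | 1 1 2⟩
  {3,7}:  v_{3} + v_{7} = 2·v_{6}  ⇒ sig = ⟨2 | 2⟩
  {1,2,7}:  v_{1} + v_{2} + v_{7} = v_{4}  ⇒ sig = ⟨3 | 1⟩
  {1,2,8,9}:  v_{1} + v_{2} + v_{8} + v_{9} = 0  ⇒ sig = ⟨4 | 0⟩
  {1,2,6,9}:  v_{1} + v_{2} + v_{6} + v_{9} = v_{3}  ⇒ sig = ⟨4 | 1⟩

Signatures (|P|; sorted positive RHS coefficients), sorted:
    |P|=2: 9 collections, coeffs (), (1), (1), (1), (1), (1,1,1), (1,1,1), (1,1,2), (2)
    |P|=3: 1 collection, coeffs (1)
    |P|=4: 2 collections, coeffs (), (1)


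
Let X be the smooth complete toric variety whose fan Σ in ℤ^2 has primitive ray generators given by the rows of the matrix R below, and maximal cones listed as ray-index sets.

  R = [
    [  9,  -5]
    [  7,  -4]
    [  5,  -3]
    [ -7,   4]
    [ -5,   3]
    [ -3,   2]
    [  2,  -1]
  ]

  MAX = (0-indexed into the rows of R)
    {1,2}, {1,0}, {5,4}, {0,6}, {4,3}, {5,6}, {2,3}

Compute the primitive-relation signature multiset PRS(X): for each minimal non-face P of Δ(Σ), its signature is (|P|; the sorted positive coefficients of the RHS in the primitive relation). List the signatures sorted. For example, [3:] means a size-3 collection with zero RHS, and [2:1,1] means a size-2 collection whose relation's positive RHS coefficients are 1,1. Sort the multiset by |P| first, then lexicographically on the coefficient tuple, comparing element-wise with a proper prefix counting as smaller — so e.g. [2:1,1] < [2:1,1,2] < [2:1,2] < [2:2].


Σ has 14 primitive collections:

  P={1,3}:  v_{1} + v_{3} = 0 ; sig = [2:]
  P={2,4}:  v_{2} + v_{4} = 0 ; sig = [2:]
  P={0,3}:  v_{0} + v_{3} = v_{6} ; sig = [2:1]
  P={1,4}:  v_{1} + v_{4} = v_{6} ; sig = [2:1]
  P={1,6}:  v_{1} + v_{6} = v_{0} ; sig = [2:1]
  P={2,5}:  v_{2} + v_{5} = v_{6} ; sig = [2:1]
  P={2,6}:  v_{2} + v_{6} = v_{1} ; sig = [2:1]
  P={3,6}:  v_{3} + v_{6} = v_{4} ; sig = [2:1]
  P={4,6}:  v_{4} + v_{6} = v_{5} ; sig = [2:1]
  P={0,2}:  v_{0} + v_{2} = 2·v_{1} ; sig = [2:2]
  P={0,4}:  v_{0} + v_{4} = 2·v_{6} ; sig = [2:2]
  P={1,5}:  v_{1} + v_{5} = 2·v_{6} ; sig = [2:2]
  P={3,5}:  v_{3} + v_{5} = 2·v_{4} ; sig = [2:2]
  P={0,5}:  v_{0} + v_{5} = 3·v_{6} ; sig = [2:3]

Hence PRS(X_Σ) =
[[2:], [2:], [2:1], [2:1], [2:1], [2:1], [2:1], [2:1], [2:1], [2:2], [2:2], [2:2], [2:2], [2:3]]


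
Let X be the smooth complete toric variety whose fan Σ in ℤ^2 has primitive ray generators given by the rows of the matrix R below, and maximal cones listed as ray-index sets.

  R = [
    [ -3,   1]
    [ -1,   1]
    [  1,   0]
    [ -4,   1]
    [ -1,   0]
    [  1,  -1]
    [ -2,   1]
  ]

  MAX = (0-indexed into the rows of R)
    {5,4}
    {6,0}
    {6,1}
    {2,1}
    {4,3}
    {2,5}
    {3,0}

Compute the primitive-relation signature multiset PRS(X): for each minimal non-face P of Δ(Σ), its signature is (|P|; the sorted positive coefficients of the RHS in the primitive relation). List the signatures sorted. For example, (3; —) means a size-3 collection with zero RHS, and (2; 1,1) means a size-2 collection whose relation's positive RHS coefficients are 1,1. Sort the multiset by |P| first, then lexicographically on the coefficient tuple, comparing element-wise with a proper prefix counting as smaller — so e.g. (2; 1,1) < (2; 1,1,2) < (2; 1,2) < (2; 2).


The 14 primitive collections of Σ (r=7, n=2):

  P={1,5}:  v_{1} + v_{5} = 0  →  sig = (2; —)
  P={2,4}:  v_{2} + v_{4} = 0  →  sig = (2; —)
  P={0,2}:  v_{0} + v_{2} = v_{6}  →  sig = (2; 1)
  P={0,4}:  v_{0} + v_{4} = v_{3}  →  sig = (2; 1)
  P={1,4}:  v_{1} + v_{4} = v_{6}  →  sig = (2; 1)
  P={2,3}:  v_{2} + v_{3} = v_{0}  →  sig = (2; 1)
  P={2,6}:  v_{2} + v_{6} = v_{1}  →  sig = (2; 1)
  P={4,6}:  v_{4} + v_{6} = v_{0}  →  sig = (2; 1)
  P={5,6}:  v_{5} + v_{6} = v_{4}  →  sig = (2; 1)
  P={1,3}:  v_{1} + v_{3} = v_{0} + v_{6}  →  sig = (2; 1,1)
  P={0,1}:  v_{0} + v_{1} = 2·v_{6}  →  sig = (2; 2)
  P={0,5}:  v_{0} + v_{5} = 2·v_{4}  →  sig = (2; 2)
  P={3,6}:  v_{3} + v_{6} = 2·v_{0}  →  sig = (2; 2)
  P={3,5}:  v_{3} + v_{5} = 3·v_{4}  →  sig = (2; 3)

Hence PRS(X_Σ) =
    |P|=2: 14 collections, coeffs (), (), (1), (1), (1), (1), (1), (1), (1), (1,1), (2), (2), (2), (3)


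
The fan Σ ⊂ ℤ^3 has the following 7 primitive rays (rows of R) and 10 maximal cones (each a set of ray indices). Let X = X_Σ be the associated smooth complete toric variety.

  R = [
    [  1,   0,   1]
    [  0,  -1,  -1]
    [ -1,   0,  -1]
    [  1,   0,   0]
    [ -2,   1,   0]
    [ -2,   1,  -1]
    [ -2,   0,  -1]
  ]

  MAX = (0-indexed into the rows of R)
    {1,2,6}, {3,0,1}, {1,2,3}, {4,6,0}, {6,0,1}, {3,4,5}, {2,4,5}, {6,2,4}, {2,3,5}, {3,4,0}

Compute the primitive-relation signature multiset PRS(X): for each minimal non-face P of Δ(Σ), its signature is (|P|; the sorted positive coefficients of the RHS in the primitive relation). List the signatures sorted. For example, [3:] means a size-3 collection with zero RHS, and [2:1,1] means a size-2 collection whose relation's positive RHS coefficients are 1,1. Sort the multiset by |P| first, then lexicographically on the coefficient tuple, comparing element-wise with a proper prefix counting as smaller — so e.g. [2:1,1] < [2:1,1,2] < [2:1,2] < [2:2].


Minimal non-faces — 7 found among 7 rays, 10 max cones:

  P = {0,2}:  v_{0} + v_{2} = 0 — sig = [2:]
  P = {1,4}:  v_{1} + v_{4} = v_{6} — sig = [2:1]
  P = {3,6}:  v_{3} + v_{6} = v_{2} — sig = [2:1]
  P = {0,5}:  v_{0} + v_{5} = v_{3} + v_{4} — sig = [2:1,1]
  P = {5,6}:  v_{5} + v_{6} = 2·v_{2} + v_{4} — sig = [2:1,2]
  P = {1,5}:  v_{1} + v_{5} = 2·v_{2} — sig = [2:2]
  P = {2,3,4}:  v_{2} + v_{3} + v_{4} = v_{5} — sig = [3:1]

so the primitive-relation signature multiset is
{ [2:],  [2:1] ×2,  [2:1,1],  [2:1,2],  [2:2],  [3:1] }


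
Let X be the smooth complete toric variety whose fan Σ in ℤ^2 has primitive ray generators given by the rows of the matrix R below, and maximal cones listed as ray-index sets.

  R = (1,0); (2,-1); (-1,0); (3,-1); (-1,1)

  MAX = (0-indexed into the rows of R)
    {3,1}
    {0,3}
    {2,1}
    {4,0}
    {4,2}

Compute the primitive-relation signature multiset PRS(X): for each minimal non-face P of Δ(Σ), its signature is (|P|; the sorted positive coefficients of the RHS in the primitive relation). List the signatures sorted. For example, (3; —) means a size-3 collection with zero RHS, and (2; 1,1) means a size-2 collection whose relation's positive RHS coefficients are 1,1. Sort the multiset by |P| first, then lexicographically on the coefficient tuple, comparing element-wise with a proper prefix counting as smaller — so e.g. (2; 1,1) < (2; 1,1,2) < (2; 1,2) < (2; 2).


5 minimal non-faces of Δ(Σ) (on 5 rays):

  P = {0,2}:  v_{0} + v_{2} = 0  ⟹  sig = (2; —)
  P = {0,1}:  v_{0} + v_{1} = v_{3}  ⟹  sig = (2; 1)
  P = {1,4}:  v_{1} + v_{4} = v_{0}  ⟹  sig = (2; 1)
  P = {2,3}:  v_{2} + v_{3} = v_{1}  ⟹  sig = (2; 1)
  P = {3,4}:  v_{3} + v_{4} = 2·v_{0}  ⟹  sig = (2; 2)

Sorted signature multiset PRS(X):
[(2; —), (2; 1), (2; 1), (2; 1), (2; 2)]


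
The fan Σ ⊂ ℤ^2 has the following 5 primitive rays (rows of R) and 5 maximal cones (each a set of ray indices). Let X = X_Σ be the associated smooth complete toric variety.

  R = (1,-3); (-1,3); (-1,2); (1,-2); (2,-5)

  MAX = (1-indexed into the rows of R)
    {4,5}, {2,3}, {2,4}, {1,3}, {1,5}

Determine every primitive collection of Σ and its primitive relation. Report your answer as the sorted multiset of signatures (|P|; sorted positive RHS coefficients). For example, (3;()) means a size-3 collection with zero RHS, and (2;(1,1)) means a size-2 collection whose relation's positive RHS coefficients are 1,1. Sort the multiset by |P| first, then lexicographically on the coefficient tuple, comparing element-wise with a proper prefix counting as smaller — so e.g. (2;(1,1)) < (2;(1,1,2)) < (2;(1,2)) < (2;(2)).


|primitive collections| = 5. Relations:

  • {1,2}:  v_{1} + v_{2} = 0  so sig = (2;())
  • {3,4}:  v_{3} + v_{4} = 0  so sig = (2;())
  • {1,4}:  v_{1} + v_{4} = v_{5}  so sig = (2;(1))
  • {2,5}:  v_{2} + v_{5} = v_{4}  so sig = (2;(1))
  • {3,5}:  v_{3} + v_{5} = v_{1}  so sig = (2;(1))

Hence PRS(X_Σ) =
    |P|=2: 5 collections, coeffs (), (), (1), (1), (1)


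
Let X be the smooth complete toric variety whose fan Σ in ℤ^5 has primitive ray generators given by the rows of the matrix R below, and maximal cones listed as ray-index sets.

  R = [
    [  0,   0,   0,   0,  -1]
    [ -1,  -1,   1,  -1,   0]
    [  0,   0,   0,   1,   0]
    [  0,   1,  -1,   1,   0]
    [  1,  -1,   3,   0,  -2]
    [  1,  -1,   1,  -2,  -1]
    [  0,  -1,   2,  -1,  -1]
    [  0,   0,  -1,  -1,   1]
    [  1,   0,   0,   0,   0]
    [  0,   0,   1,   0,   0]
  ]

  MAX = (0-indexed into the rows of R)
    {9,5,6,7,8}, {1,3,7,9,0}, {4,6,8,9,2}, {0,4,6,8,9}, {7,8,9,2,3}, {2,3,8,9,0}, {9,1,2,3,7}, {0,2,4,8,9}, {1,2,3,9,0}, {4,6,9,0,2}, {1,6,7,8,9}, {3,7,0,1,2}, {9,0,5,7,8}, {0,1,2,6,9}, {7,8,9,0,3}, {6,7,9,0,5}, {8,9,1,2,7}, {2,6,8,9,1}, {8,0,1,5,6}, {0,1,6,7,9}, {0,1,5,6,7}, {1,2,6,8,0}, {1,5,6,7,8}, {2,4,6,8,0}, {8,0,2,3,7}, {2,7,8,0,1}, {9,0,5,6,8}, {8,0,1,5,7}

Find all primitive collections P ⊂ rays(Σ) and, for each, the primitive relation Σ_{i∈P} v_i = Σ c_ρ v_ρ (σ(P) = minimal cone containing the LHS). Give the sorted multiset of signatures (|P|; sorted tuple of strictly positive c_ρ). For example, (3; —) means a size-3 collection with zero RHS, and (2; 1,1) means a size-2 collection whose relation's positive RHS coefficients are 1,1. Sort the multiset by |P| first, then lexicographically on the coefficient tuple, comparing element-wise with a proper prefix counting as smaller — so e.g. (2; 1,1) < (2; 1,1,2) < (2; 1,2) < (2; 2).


14 minimal non-faces of Δ(Σ) (on 10 rays):

  • {3,6}:  v_{3} + v_{6} = v_{0} + v_{9}  ⟹  sig = (2; 1,1)
  • {4,7}:  v_{4} + v_{7} = v_{6} + v_{8}  ⟹  sig = (2; 1,1)
  • {3,5}:  v_{3} + v_{5} = 2·v_{0} + v_{7} + v_{8} + v_{9}  ⟹  sig = (2; 1,1,1,2)
  • {2,5}:  v_{2} + v_{5} = v_{0} + v_{1} + 2·v_{8}  ⟹  sig = (2; 1,1,2)
  • {3,4}:  v_{3} + v_{4} = 2·v_{0} + v_{2} + v_{8} + 2·v_{9}  ⟹  sig = (2; 1,1,2,2)
  • {1,4}:  v_{1} + v_{4} = v_{2} + 2·v_{6}  ⟹  sig = (2; 1,2)
  • {4,5}:  v_{4} + v_{5} = v_{0} + 2·v_{6} + 2·v_{8}  ⟹  sig = (2; 1,2,2)
  • {1,3,8}:  v_{1} + v_{3} + v_{8} = 0  ⟹  sig = (3; —)
  • {2,6,7}:  v_{2} + v_{6} + v_{7} = v_{1} + v_{8}  ⟹  sig = (3; 1,1)
  • {1,5,9}:  v_{1} + v_{5} + v_{9} = 2·v_{6} + v_{7}  ⟹  sig = (3; 1,2)
  • {0,2,7,9}:  v_{0} + v_{2} + v_{7} + v_{9} = 0  ⟹  sig = (4; —)
  • {0,1,8,9}:  v_{0} + v_{1} + v_{8} + v_{9} = v_{6}  ⟹  sig = (4; 1)
  • {0,6,7,8}:  v_{0} + v_{6} + v_{7} + v_{8} = v_{5}  ⟹  sig = (4; 1)
  • {0,2,6,8,9}:  v_{0} + v_{2} + v_{6} + v_{8} + v_{9} = v_{4}  ⟹  sig = (5; 1)

Hence PRS(X_Σ) =
    (2; 1,1)
    (2; 1,1)
    (2; 1,1,1,2)
    (2; 1,1,2)
    (2; 1,1,2,2)
    (2; 1,2)
    (2; 1,2,2)
    (3; —)
    (3; 1,1)
    (3; 1,2)
    (4; —)
    (4; 1)
    (4; 1)
    (5; 1)
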